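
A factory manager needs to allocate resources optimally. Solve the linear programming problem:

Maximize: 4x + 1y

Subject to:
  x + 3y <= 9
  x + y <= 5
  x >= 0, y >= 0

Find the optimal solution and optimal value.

Feasible vertices: (0, 0), (0, 3), (3, 2), (5, 0)
Objective 4x + 1y at each:
  (0, 0): 0
  (0, 3): 3
  (3, 2): 14
  (5, 0): 20
Maximum is 20 at (5, 0).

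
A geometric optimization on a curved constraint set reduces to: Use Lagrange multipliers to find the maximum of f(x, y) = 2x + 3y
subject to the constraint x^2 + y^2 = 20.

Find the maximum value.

Set up Lagrange conditions: grad f = lambda * grad g
  2 = 2*lambda*x
  3 = 2*lambda*y
From these: x/y = 2/3, so x = 2t, y = 3t for some t.
Substitute into constraint: (2t)^2 + (3t)^2 = 20
  t^2 * 13 = 20
  t = sqrt(20/13)
Maximum = 2*x + 3*y = (2^2 + 3^2)*t = 13 * sqrt(20/13) = sqrt(260)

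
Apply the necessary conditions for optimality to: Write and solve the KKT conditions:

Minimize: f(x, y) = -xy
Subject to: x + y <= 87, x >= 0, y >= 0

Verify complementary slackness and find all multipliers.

Problem: min -xy s.t. x + y <= 87 (multiplier lambda), x >= 0 (mu_x), y >= 0 (mu_y)
KKT stationarity: -y + lambda - mu_x = 0, -x + lambda - mu_y = 0, with lambda, mu_x, mu_y >= 0
Complementary slackness: lambda*(x + y - 87) = 0, mu_x*x = 0, mu_y*y = 0
If lambda = 0: y = -mu_x <= 0 and x = -mu_y <= 0 force x = y = 0 with f = 0; but x = y = 87/2 is feasible with f = -7569/4 < 0, so this is not the minimum. Hence lambda > 0 and x + y = 87.
Try x > 0, y > 0 (so mu_x = mu_y = 0): y = lambda, x = lambda => x = y = lambda
x + y = 87 => 2*lambda = 87 => lambda = 87/2
x* = y* = 87/2 > 0, consistent with mu_x = mu_y = 0.
(Any feasible point with x = 0 or y = 0 has f = 0 > -7569/4, so the minimum is not on those boundaries.)
min(-xy) = -7569/4 (i.e. max xy = 7569/4)
Multipliers: lambda = 87/2, mu_x = 0, mu_y = 0
Complementary slackness: lambda*(x + y - 87) = 87/2*(87/2 + 87/2 - 87) = 0, mu_x*x = 0*87/2 = 0, mu_y*y = 0*87/2 = 0. Satisfied.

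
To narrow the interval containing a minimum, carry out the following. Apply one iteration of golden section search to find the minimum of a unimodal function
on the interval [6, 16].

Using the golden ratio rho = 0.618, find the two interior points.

Golden section search on [6, 16].
Golden ratio rho = 0.618 (approx).
Interior points:
  x_1 = 6 + (1-0.618)*10 = 9.8200
  x_2 = 6 + 0.618*10 = 12.1800
Compare f(x_1) and f(x_2) to determine which subinterval to keep.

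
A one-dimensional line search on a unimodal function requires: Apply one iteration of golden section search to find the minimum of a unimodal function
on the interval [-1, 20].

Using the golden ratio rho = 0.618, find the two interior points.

Golden section search on [-1, 20].
Golden ratio rho = 0.618 (approx).
Interior points:
  x_1 = -1 + (1-0.618)*21 = 7.0220
  x_2 = -1 + 0.618*21 = 11.9780
Compare f(x_1) and f(x_2) to determine which subinterval to keep.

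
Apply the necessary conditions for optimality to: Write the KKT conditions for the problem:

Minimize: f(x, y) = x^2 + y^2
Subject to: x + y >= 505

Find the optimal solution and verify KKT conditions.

KKT conditions for min x^2 + y^2 s.t. x + y >= 505:
Stationarity: 2x = mu, 2y = mu
So x = y = mu/2.
Complementary slackness: mu*(x + y - 505) = 0
Primal feasibility: x + y >= 505; dual feasibility: mu >= 0
If mu = 0 then x = y = 0, but 0 + 0 < 505 is infeasible, so the constraint is active.
Constraint active: x + y = 2*(mu/2) = 505 => mu = 505
x = y = 505/2, f = 255025/2
Verify: stationarity 2*(505/2) = 505 = mu; primal 505/2 + 505/2 = 505 >= 505; dual mu = 505 >= 0; complementary slackness 505*(505 - 505) = 0. All KKT conditions hold.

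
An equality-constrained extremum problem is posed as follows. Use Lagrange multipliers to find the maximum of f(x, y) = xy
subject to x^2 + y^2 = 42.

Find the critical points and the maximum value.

Lagrange conditions: y = 2*lambda*x and x = 2*lambda*y
If x = 0 then y = 0, violating the constraint, so x, y != 0.
Dividing: y/x = x/y => x^2 = y^2 => y = x or y = -x
Constraint: 2x^2 = 42 => x^2 = 21 => x = +/-sqrt(21)
Critical points: (sqrt(21), sqrt(21)), (-sqrt(21), -sqrt(21)), (sqrt(21), -sqrt(21)), (-sqrt(21), sqrt(21))
  y = x:  xy = x^2 = 21  at (sqrt(21), sqrt(21)) and (-sqrt(21), -sqrt(21))
  y = -x: xy = -x^2 = -21 at (sqrt(21), -sqrt(21)) and (-sqrt(21), sqrt(21))
Maximum xy = 21 at (sqrt(21), sqrt(21)) and (-sqrt(21), -sqrt(21))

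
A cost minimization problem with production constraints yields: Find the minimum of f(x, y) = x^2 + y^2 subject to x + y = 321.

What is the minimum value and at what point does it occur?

Substitute y = 321 - x into f(x,y) = x^2 + y^2:
g(x) = x^2 + (321 - x)^2 = 2x^2 - 642x + 103041
g'(x) = 4x - 642 = 0  =>  x = 321/2
y = 321 - 321/2 = 321/2
Minimum value = (321/2)^2 + (321/2)^2 = 103041/2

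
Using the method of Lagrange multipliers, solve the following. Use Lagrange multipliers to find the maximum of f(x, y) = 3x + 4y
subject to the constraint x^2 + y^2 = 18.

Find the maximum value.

Set up Lagrange conditions: grad f = lambda * grad g
  3 = 2*lambda*x
  4 = 2*lambda*y
From these: x/y = 3/4, so x = 3t, y = 4t for some t.
Substitute into constraint: (3t)^2 + (4t)^2 = 18
  t^2 * 25 = 18
  t = sqrt(18/25)
Maximum = 3*x + 4*y = (3^2 + 4^2)*t = 25 * sqrt(18/25) = sqrt(450)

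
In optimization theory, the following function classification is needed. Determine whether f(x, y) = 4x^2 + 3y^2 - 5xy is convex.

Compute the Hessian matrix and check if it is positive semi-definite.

f(x,y) = 4x^2 + 3y^2 - 5xy
Hessian H = [[8, -5], [-5, 6]]
trace(H) = 14, det(H) = 23
Eigenvalues: (14 +/- sqrt(104)) / 2 = 12.1, 1.901
Since both eigenvalues > 0, f is convex.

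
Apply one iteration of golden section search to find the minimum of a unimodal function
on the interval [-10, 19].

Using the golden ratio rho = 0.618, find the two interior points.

Golden section search on [-10, 19].
Golden ratio rho = 0.618 (approx).
Interior points:
  x_1 = -10 + (1-0.618)*29 = 1.0780
  x_2 = -10 + 0.618*29 = 7.9220
Compare f(x_1) and f(x_2) to determine which subinterval to keep.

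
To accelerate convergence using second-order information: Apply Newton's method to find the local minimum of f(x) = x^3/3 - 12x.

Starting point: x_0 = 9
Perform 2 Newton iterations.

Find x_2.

f(x) = x^3/3 - 12x
f'(x) = x^2 - 12, f''(x) = 2x
Newton update: x_{n+1} = x_n - (x_n^2 - 12)/(2*x_n)
Step 1: x_0 = 9, f'=69, f''=18, x_1 = 31/6
Step 2: x_1 = 31/6, f'=529/36, f''=31/3, x_2 = 1393/372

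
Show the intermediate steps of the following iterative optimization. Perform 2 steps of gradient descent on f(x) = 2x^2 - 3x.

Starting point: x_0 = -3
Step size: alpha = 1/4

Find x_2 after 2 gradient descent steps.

f(x) = 2x^2 - 3x, f'(x) = 4x + (-3)
Step 1: f'(-3) = -15, x_1 = -3 - 1/4 * -15 = 3/4
Step 2: f'(3/4) = 0, x_2 = 3/4 - 1/4 * 0 = 3/4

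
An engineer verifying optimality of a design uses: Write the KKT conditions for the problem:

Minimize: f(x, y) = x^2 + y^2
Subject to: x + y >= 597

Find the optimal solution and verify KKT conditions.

KKT conditions for min x^2 + y^2 s.t. x + y >= 597:
Stationarity: 2x = mu, 2y = mu
So x = y = mu/2.
Complementary slackness: mu*(x + y - 597) = 0
Primal feasibility: x + y >= 597; dual feasibility: mu >= 0
If mu = 0 then x = y = 0, but 0 + 0 < 597 is infeasible, so the constraint is active.
Constraint active: x + y = 2*(mu/2) = 597 => mu = 597
x = y = 597/2, f = 356409/2
Verify: stationarity 2*(597/2) = 597 = mu; primal 597/2 + 597/2 = 597 >= 597; dual mu = 597 >= 0; complementary slackness 597*(597 - 597) = 0. All KKT conditions hold.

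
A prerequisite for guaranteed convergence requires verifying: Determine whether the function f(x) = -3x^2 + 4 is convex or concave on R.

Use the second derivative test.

f(x) = -3x^2 + 4
f'(x) = -6x + 0
f''(x) = -6
Since f''(x) = -6 < 0 for all x, f is concave on R.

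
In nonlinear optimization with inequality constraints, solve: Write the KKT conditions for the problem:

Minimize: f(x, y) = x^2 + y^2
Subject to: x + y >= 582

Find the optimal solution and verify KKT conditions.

KKT conditions for min x^2 + y^2 s.t. x + y >= 582:
Stationarity: 2x = mu, 2y = mu
So x = y = mu/2.
Complementary slackness: mu*(x + y - 582) = 0
Primal feasibility: x + y >= 582; dual feasibility: mu >= 0
If mu = 0 then x = y = 0, but 0 + 0 < 582 is infeasible, so the constraint is active.
Constraint active: x + y = 2*(mu/2) = 582 => mu = 582
x = y = 291, f = 169362
Verify: stationarity 2*291 = 582 = mu; primal 291 + 291 = 582 >= 582; dual mu = 582 >= 0; complementary slackness 582*(582 - 582) = 0. All KKT conditions hold.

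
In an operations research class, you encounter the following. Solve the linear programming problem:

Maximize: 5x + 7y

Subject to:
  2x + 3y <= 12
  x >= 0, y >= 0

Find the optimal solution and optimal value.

The feasible region has vertices at [(0, 0), (6, 0), (0, 4)].
Checking objective 5x + 7y at each vertex:
  (0, 0): 5*0 + 7*0 = 0
  (6, 0): 5*6 + 7*0 = 30
  (0, 4): 5*0 + 7*4 = 28
Maximum is 30 at (6, 0).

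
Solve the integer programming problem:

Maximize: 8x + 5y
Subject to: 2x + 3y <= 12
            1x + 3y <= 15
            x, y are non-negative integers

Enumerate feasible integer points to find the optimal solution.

Constraint 1: 2x + 3y <= 12
Constraint 2: 1x + 3y <= 15
Feasible x range (need y >= 0): 0 <= x <= min(12/2, 15/1) => x in {0, ..., 6}.
Enumerate feasible integer points row by row (the coefficient of y is 5 > 0, so for each x the largest feasible y gives the best value):
  x = 0: y <= min((12 - 2*0)/3, (15 - 1*0)/3) => y in {0, ..., 4}; best 8*0 + 5*4 = 20
  x = 1: y <= min((12 - 2*1)/3, (15 - 1*1)/3) => y in {0, ..., 3}; best 8*1 + 5*3 = 23
  x = 2: y <= min((12 - 2*2)/3, (15 - 1*2)/3) => y in {0, ..., 2}; best 8*2 + 5*2 = 26
  x = 3: y <= min((12 - 2*3)/3, (15 - 1*3)/3) => y in {0, ..., 2}; best 8*3 + 5*2 = 34
  x = 4: y <= min((12 - 2*4)/3, (15 - 1*4)/3) => y in {0, ..., 1}; best 8*4 + 5*1 = 37
  x = 5: y <= min((12 - 2*5)/3, (15 - 1*5)/3) => y in {0}; best 8*5 + 5*0 = 40
  x = 6: y <= min((12 - 2*6)/3, (15 - 1*6)/3) => y in {0}; best 8*6 + 5*0 = 48
The maximum 8x + 5y = 48 is achieved at x = 6, y = 0.
Check: 2*6 + 3*0 = 12 <= 12 and 1*6 + 3*0 = 6 <= 15.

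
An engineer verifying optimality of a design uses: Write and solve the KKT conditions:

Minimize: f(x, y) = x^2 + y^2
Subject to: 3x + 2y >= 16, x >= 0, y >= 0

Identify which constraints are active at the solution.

KKT conditions for min x^2 + y^2 s.t. 3x + 2y >= 16, x >= 0, y >= 0:
Stationarity: 2x = mu*3 + mu_x, 2y = mu*2 + mu_y, with mu, mu_x, mu_y >= 0
Complementary slackness: mu*(3x + 2y - 16) = 0, mu_x*x = 0, mu_y*y = 0
(0, 0) is infeasible (3*0 + 2*0 < 16), so if mu = 0 stationarity would force x = mu_x/2 >= 0, y = mu_y/2 >= 0 with mu_x*x = mu_y*y = 0, i.e. x = y = 0: contradiction. Hence mu > 0 and 3x + 2y = 16 is active.
Try x > 0, y > 0 (so mu_x = mu_y = 0): x = 3*mu/2, y = 2*mu/2
Substitute: 3*(3*mu/2) + 2*(2*mu/2) = 16
  mu*13/2 = 16 => mu = 32/13
x* = 48/13 > 0, y* = 32/13 > 0, consistent with mu_x = mu_y = 0.
f is convex and the constraints are linear, so this KKT point is the global minimum.
f* = 256/13
Active constraints: 3x + 2y >= 16 (holds with equality, mu = 32/13 > 0); x >= 0 and y >= 0 are inactive (mu_x = mu_y = 0).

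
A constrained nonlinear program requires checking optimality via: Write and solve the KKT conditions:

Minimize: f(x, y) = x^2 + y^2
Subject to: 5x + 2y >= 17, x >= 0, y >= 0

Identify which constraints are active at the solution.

KKT conditions for min x^2 + y^2 s.t. 5x + 2y >= 17, x >= 0, y >= 0:
Stationarity: 2x = mu*5 + mu_x, 2y = mu*2 + mu_y, with mu, mu_x, mu_y >= 0
Complementary slackness: mu*(5x + 2y - 17) = 0, mu_x*x = 0, mu_y*y = 0
(0, 0) is infeasible (5*0 + 2*0 < 17), so if mu = 0 stationarity would force x = mu_x/2 >= 0, y = mu_y/2 >= 0 with mu_x*x = mu_y*y = 0, i.e. x = y = 0: contradiction. Hence mu > 0 and 5x + 2y = 17 is active.
Try x > 0, y > 0 (so mu_x = mu_y = 0): x = 5*mu/2, y = 2*mu/2
Substitute: 5*(5*mu/2) + 2*(2*mu/2) = 17
  mu*29/2 = 17 => mu = 34/29
x* = 85/29 > 0, y* = 34/29 > 0, consistent with mu_x = mu_y = 0.
f is convex and the constraints are linear, so this KKT point is the global minimum.
f* = 289/29
Active constraints: 5x + 2y >= 17 (holds with equality, mu = 34/29 > 0); x >= 0 and y >= 0 are inactive (mu_x = mu_y = 0).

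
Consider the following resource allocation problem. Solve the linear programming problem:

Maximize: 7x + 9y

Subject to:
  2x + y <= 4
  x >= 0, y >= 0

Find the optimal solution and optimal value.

The feasible region has vertices at [(0, 0), (2, 0), (0, 4)].
Checking objective 7x + 9y at each vertex:
  (0, 0): 7*0 + 9*0 = 0
  (2, 0): 7*2 + 9*0 = 14
  (0, 4): 7*0 + 9*4 = 36
Maximum is 36 at (0, 4).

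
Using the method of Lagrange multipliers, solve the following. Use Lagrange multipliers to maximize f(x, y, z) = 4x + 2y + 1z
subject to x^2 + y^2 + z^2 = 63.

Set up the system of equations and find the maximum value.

Lagrange conditions: 4 = 2*lambda*x, 2 = 2*lambda*y, 1 = 2*lambda*z
So x:4 = y:2 = z:1, i.e. x = 4t, y = 2t, z = 1t
Constraint: t^2*(4^2 + 2^2 + 1^2) = 63
  t^2 * 21 = 63  =>  t = sqrt(3)
Maximum = 4*4t + 2*2t + 1*1t = 21*sqrt(3) = sqrt(1323)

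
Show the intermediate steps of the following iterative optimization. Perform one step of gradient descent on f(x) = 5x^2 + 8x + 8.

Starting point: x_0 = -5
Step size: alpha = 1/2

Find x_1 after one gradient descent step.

f(x) = 5x^2 + 8x + 8
f'(x) = 10x + 8
f'(-5) = 10*-5 + (8) = -42
x_1 = x_0 - alpha * f'(x_0) = -5 - 1/2 * -42 = 16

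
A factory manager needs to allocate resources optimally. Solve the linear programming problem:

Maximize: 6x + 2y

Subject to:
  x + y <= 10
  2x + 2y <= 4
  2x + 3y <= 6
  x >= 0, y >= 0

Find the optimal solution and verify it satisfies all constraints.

Feasible vertices: (0, 0), (0, 2), (2, 0)
Objective 6x + 2y at each vertex:
  (0, 0): 0
  (0, 2): 4
  (2, 0): 12
Maximum is 12 at (2, 0).
Verify constraints at (x, y) = (2, 0):
  1*2 + 1*0 = 2 <= 10
  2*2 + 2*0 = 4 <= 4 (active)
  2*2 + 3*0 = 4 <= 6
  x = 2 >= 0, y = 0 >= 0. All constraints satisfied.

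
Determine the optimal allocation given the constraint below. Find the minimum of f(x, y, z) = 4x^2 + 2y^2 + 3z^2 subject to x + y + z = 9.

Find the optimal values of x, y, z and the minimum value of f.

Using Lagrange multipliers on f = 4x^2 + 2y^2 + 3z^2 with constraint x + y + z = 9:
Conditions: 2*4*x = lambda, 2*2*y = lambda, 2*3*z = lambda
So x = lambda/8, y = lambda/4, z = lambda/6
Substituting into constraint: lambda * (13/24) = 9
lambda = 216/13
x = 27/13, y = 54/13, z = 36/13
Minimum value = 972/13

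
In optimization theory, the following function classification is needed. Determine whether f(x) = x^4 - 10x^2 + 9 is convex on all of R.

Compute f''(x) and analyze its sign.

f(x) = x^4 - 10x^2 + 9
f'(x) = 4x^3 + -20x
f''(x) = 12x^2 + -20
f''(0) = -20 < 0, so not convex near x = 0
Therefore, f is not globally convex on R.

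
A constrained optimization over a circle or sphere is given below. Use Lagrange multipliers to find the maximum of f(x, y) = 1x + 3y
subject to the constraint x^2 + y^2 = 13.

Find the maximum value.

Set up Lagrange conditions: grad f = lambda * grad g
  1 = 2*lambda*x
  3 = 2*lambda*y
From these: x/y = 1/3, so x = 1t, y = 3t for some t.
Substitute into constraint: (1t)^2 + (3t)^2 = 13
  t^2 * 10 = 13
  t = sqrt(13/10)
Maximum = 1*x + 3*y = (1^2 + 3^2)*t = 10 * sqrt(13/10) = sqrt(130)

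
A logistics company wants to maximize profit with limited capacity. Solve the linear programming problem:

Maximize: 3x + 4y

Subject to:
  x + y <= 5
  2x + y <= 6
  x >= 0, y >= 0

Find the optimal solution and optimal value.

Feasible vertices: (0, 0), (0, 5), (1, 4), (3, 0)
Objective 3x + 4y at each:
  (0, 0): 0
  (0, 5): 20
  (1, 4): 19
  (3, 0): 9
Maximum is 20 at (0, 5).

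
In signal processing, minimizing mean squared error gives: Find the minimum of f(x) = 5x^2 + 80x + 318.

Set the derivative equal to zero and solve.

f(x) = 5x^2 + 80x + 318
f'(x) = 10x + (80) = 0
x = -80/10 = -8
f(-8) = -2
Since f''(x) = 10 > 0, this is a minimum.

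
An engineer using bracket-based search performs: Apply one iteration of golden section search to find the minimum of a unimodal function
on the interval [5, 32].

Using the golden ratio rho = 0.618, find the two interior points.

Golden section search on [5, 32].
Golden ratio rho = 0.618 (approx).
Interior points:
  x_1 = 5 + (1-0.618)*27 = 15.3140
  x_2 = 5 + 0.618*27 = 21.6860
Compare f(x_1) and f(x_2) to determine which subinterval to keep.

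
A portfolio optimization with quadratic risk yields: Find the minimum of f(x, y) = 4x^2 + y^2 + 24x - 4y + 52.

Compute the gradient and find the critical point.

f(x,y) = 4x^2 + y^2 + 24x - 4y + 52
df/dx = 8x + (24) = 0  =>  x = -3
df/dy = 2y + (-4) = 0  =>  y = 2
f(-3, 2) = 4*(-3)^2 + 1*(2)^2 + 24*(-3) + -4*(2) + 52 = 12
Hessian is diagonal with entries 8, 2 > 0, so this is a minimum.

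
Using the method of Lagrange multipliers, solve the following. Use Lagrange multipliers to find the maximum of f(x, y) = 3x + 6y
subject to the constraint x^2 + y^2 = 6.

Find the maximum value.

Set up Lagrange conditions: grad f = lambda * grad g
  3 = 2*lambda*x
  6 = 2*lambda*y
From these: x/y = 3/6, so x = 3t, y = 6t for some t.
Substitute into constraint: (3t)^2 + (6t)^2 = 6
  t^2 * 45 = 6
  t = sqrt(6/45)
Maximum = 3*x + 6*y = (3^2 + 6^2)*t = 45 * sqrt(6/45) = sqrt(270)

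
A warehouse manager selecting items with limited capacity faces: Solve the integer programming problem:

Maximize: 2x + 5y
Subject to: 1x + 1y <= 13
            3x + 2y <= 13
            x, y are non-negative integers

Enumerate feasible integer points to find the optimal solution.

Constraint 1: 1x + 1y <= 13
Constraint 2: 3x + 2y <= 13
Feasible x range (need y >= 0): 0 <= x <= min(13/1, 13/3) => x in {0, ..., 4}.
Enumerate feasible integer points row by row (the coefficient of y is 5 > 0, so for each x the largest feasible y gives the best value):
  x = 0: y <= min((13 - 1*0)/1, (13 - 3*0)/2) => y in {0, ..., 6}; best 2*0 + 5*6 = 30
  x = 1: y <= min((13 - 1*1)/1, (13 - 3*1)/2) => y in {0, ..., 5}; best 2*1 + 5*5 = 27
  x = 2: y <= min((13 - 1*2)/1, (13 - 3*2)/2) => y in {0, ..., 3}; best 2*2 + 5*3 = 19
  x = 3: y <= min((13 - 1*3)/1, (13 - 3*3)/2) => y in {0, ..., 2}; best 2*3 + 5*2 = 16
  x = 4: y <= min((13 - 1*4)/1, (13 - 3*4)/2) => y in {0}; best 2*4 + 5*0 = 8
The maximum 2x + 5y = 30 is achieved at x = 0, y = 6.
Check: 1*0 + 1*6 = 6 <= 13 and 3*0 + 2*6 = 12 <= 13.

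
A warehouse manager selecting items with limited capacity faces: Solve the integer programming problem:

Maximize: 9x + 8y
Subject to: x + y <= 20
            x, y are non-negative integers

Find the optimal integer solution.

Objective: 9x + 8y, constraint: x + y <= 20
Coefficient of x is 9 >= coefficient of y is 8, so allocate the entire budget to x.
Optimal: x = 20, y = 0, value = 180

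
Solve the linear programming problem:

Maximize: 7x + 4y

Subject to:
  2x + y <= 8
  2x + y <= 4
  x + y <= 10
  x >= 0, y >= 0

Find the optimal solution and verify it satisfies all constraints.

Feasible vertices: (0, 0), (0, 4), (2, 0)
Objective 7x + 4y at each vertex:
  (0, 0): 0
  (0, 4): 16
  (2, 0): 14
Maximum is 16 at (0, 4).
Verify constraints at (x, y) = (0, 4):
  2*0 + 1*4 = 4 <= 8
  2*0 + 1*4 = 4 <= 4 (active)
  1*0 + 1*4 = 4 <= 10
  x = 0 >= 0, y = 4 >= 0. All constraints satisfied.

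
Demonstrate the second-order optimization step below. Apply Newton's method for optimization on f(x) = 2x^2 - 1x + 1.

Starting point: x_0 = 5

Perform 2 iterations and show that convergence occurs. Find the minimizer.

f(x) = 2x^2 - 1x + 1, f'(x) = 4x + (-1), f''(x) = 4
Step 1: f'(5) = 19, x_1 = 5 - 19/4 = 1/4
Step 2: f'(1/4) = 0, x_2 = 1/4 (converged)
Newton's method converges in 1 step for quadratics.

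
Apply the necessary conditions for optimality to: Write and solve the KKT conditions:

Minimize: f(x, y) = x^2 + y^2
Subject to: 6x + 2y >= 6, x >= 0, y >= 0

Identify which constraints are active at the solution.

KKT conditions for min x^2 + y^2 s.t. 6x + 2y >= 6, x >= 0, y >= 0:
Stationarity: 2x = mu*6 + mu_x, 2y = mu*2 + mu_y, with mu, mu_x, mu_y >= 0
Complementary slackness: mu*(6x + 2y - 6) = 0, mu_x*x = 0, mu_y*y = 0
(0, 0) is infeasible (6*0 + 2*0 < 6), so if mu = 0 stationarity would force x = mu_x/2 >= 0, y = mu_y/2 >= 0 with mu_x*x = mu_y*y = 0, i.e. x = y = 0: contradiction. Hence mu > 0 and 6x + 2y = 6 is active.
Try x > 0, y > 0 (so mu_x = mu_y = 0): x = 6*mu/2, y = 2*mu/2
Substitute: 6*(6*mu/2) + 2*(2*mu/2) = 6
  mu*40/2 = 6 => mu = 3/10
x* = 9/10 > 0, y* = 3/10 > 0, consistent with mu_x = mu_y = 0.
f is convex and the constraints are linear, so this KKT point is the global minimum.
f* = 9/10
Active constraints: 6x + 2y >= 6 (holds with equality, mu = 3/10 > 0); x >= 0 and y >= 0 are inactive (mu_x = mu_y = 0).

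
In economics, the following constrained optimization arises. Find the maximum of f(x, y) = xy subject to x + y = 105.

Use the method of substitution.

Substitute y = 105 - x into f(x,y) = xy:
g(x) = x(105 - x) = 105x - x^2
g'(x) = 105 - 2x = 0  =>  x = 105/2
y = 105 - 105/2 = 105/2
Maximum value = (105/2) * (105/2) = 11025/4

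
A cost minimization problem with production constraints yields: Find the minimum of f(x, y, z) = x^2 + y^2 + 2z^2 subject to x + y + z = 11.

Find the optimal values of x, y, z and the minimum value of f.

Using Lagrange multipliers on f = x^2 + y^2 + 2z^2 with constraint x + y + z = 11:
Conditions: 2*1*x = lambda, 2*1*y = lambda, 2*2*z = lambda
So x = lambda/2, y = lambda/2, z = lambda/4
Substituting into constraint: lambda * (5/4) = 11
lambda = 44/5
x = 22/5, y = 22/5, z = 11/5
Minimum value = 242/5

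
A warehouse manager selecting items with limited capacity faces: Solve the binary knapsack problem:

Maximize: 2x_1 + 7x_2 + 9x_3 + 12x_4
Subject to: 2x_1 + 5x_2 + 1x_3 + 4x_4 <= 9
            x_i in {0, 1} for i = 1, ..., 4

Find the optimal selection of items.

Items: item 1 (v=2, w=2), item 2 (v=7, w=5), item 3 (v=9, w=1), item 4 (v=12, w=4)
Capacity: 9
Checking all 16 subsets (w = total weight, v = total value):
  {}: w = 0, v = 0
  {1}: w = 2, v = 2
  {2}: w = 5, v = 7
  {3}: w = 1, v = 9
  {4}: w = 4, v = 12
  {1, 2}: w = 7, v = 9
  {1, 3}: w = 3, v = 11
  {1, 4}: w = 6, v = 14
  {2, 3}: w = 6, v = 16
  {2, 4}: w = 9, v = 19
  {3, 4}: w = 5, v = 21
  {1, 2, 3}: w = 8, v = 18
  {1, 2, 4}: w = 11 > 9, infeasible
  {1, 3, 4}: w = 7, v = 23
  {2, 3, 4}: w = 10 > 9, infeasible
  {1, 2, 3, 4}: w = 12 > 9, infeasible
Best feasible subset: items [1, 3, 4]
Total weight: 7 <= 9, total value: 23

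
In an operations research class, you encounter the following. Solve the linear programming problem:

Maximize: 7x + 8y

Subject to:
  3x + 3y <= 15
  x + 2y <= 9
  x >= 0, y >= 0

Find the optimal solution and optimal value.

Feasible vertices: (0, 0), (0, 9/2), (1, 4), (5, 0)
Objective 7x + 8y at each:
  (0, 0): 0
  (0, 9/2): 36
  (1, 4): 39
  (5, 0): 35
Maximum is 39 at (1, 4).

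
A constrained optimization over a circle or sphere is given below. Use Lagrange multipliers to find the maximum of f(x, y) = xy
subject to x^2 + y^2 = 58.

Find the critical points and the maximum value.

Lagrange conditions: y = 2*lambda*x and x = 2*lambda*y
If x = 0 then y = 0, violating the constraint, so x, y != 0.
Dividing: y/x = x/y => x^2 = y^2 => y = x or y = -x
Constraint: 2x^2 = 58 => x^2 = 29 => x = +/-sqrt(29)
Critical points: (sqrt(29), sqrt(29)), (-sqrt(29), -sqrt(29)), (sqrt(29), -sqrt(29)), (-sqrt(29), sqrt(29))
  y = x:  xy = x^2 = 29  at (sqrt(29), sqrt(29)) and (-sqrt(29), -sqrt(29))
  y = -x: xy = -x^2 = -29 at (sqrt(29), -sqrt(29)) and (-sqrt(29), sqrt(29))
Maximum xy = 29 at (sqrt(29), sqrt(29)) and (-sqrt(29), -sqrt(29))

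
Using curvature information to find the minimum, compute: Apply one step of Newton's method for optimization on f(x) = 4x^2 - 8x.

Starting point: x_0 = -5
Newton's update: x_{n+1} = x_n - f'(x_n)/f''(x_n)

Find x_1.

f(x) = 4x^2 - 8x
f'(x) = 8x + (-8), f''(x) = 8
Newton step: x_1 = x_0 - f'(x_0)/f''(x_0)
f'(-5) = -48
x_1 = -5 - -48/8 = 1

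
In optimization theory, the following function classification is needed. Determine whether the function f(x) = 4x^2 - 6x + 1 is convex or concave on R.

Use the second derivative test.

f(x) = 4x^2 - 6x + 1
f'(x) = 8x - 6
f''(x) = 8
Since f''(x) = 8 > 0 for all x, f is convex on R.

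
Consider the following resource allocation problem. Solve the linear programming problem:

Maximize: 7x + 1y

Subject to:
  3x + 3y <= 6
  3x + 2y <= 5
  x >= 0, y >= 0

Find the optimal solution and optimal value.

Feasible vertices: (0, 0), (0, 2), (1, 1), (5/3, 0)
Objective 7x + 1y at each:
  (0, 0): 0
  (0, 2): 2
  (1, 1): 8
  (5/3, 0): 35/3
Maximum is 35/3 at (5/3, 0).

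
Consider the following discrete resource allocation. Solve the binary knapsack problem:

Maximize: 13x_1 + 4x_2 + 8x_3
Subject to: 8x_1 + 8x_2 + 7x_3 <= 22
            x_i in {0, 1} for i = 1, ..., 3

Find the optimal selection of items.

Items: item 1 (v=13, w=8), item 2 (v=4, w=8), item 3 (v=8, w=7)
Capacity: 22
Checking all 8 subsets (w = total weight, v = total value):
  {}: w = 0, v = 0
  {1}: w = 8, v = 13
  {2}: w = 8, v = 4
  {3}: w = 7, v = 8
  {1, 2}: w = 16, v = 17
  {1, 3}: w = 15, v = 21
  {2, 3}: w = 15, v = 12
  {1, 2, 3}: w = 23 > 22, infeasible
Best feasible subset: items [1, 3]
Total weight: 15 <= 22, total value: 21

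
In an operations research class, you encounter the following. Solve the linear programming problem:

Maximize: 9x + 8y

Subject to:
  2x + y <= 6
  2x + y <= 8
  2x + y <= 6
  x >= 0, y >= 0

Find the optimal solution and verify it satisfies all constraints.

Feasible vertices: (0, 0), (0, 6), (3, 0)
Objective 9x + 8y at each vertex:
  (0, 0): 0
  (0, 6): 48
  (3, 0): 27
Maximum is 48 at (0, 6).
Verify constraints at (x, y) = (0, 6):
  2*0 + 1*6 = 6 <= 6 (active)
  2*0 + 1*6 = 6 <= 8
  2*0 + 1*6 = 6 <= 6 (active)
  x = 0 >= 0, y = 6 >= 0. All constraints satisfied.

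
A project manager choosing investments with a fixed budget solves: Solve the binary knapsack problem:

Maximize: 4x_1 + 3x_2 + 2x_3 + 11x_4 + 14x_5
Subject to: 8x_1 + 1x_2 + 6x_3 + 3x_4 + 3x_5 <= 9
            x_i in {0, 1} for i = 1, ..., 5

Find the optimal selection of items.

Items: item 1 (v=4, w=8), item 2 (v=3, w=1), item 3 (v=2, w=6), item 4 (v=11, w=3), item 5 (v=14, w=3)
Capacity: 9
Checking all 32 subsets (w = total weight, v = total value):
  {}: w = 0, v = 0
  {1}: w = 8, v = 4
  {2}: w = 1, v = 3
  {3}: w = 6, v = 2
  {4}: w = 3, v = 11
  {5}: w = 3, v = 14
  {1, 2}: w = 9, v = 7
  {1, 3}: w = 14 > 9, infeasible
  {1, 4}: w = 11 > 9, infeasible
  {1, 5}: w = 11 > 9, infeasible
  {2, 3}: w = 7, v = 5
  {2, 4}: w = 4, v = 14
  {2, 5}: w = 4, v = 17
  {3, 4}: w = 9, v = 13
  {3, 5}: w = 9, v = 16
  {4, 5}: w = 6, v = 25
  {1, 2, 3}: w = 15 > 9, infeasible
  {1, 2, 4}: w = 12 > 9, infeasible
  {1, 2, 5}: w = 12 > 9, infeasible
  {1, 3, 4}: w = 17 > 9, infeasible
  {1, 3, 5}: w = 17 > 9, infeasible
  {1, 4, 5}: w = 14 > 9, infeasible
  {2, 3, 4}: w = 10 > 9, infeasible
  {2, 3, 5}: w = 10 > 9, infeasible
  {2, 4, 5}: w = 7, v = 28
  {3, 4, 5}: w = 12 > 9, infeasible
  {1, 2, 3, 4}: w = 18 > 9, infeasible
  {1, 2, 3, 5}: w = 18 > 9, infeasible
  {1, 2, 4, 5}: w = 15 > 9, infeasible
  {1, 3, 4, 5}: w = 20 > 9, infeasible
  {2, 3, 4, 5}: w = 13 > 9, infeasible
  {1, 2, 3, 4, 5}: w = 21 > 9, infeasible
Best feasible subset: items [2, 4, 5]
Total weight: 7 <= 9, total value: 28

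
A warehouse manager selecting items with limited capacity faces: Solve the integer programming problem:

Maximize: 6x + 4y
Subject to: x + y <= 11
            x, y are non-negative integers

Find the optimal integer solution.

Objective: 6x + 4y, constraint: x + y <= 11
Coefficient of x is 6 >= coefficient of y is 4, so allocate the entire budget to x.
Optimal: x = 11, y = 0, value = 66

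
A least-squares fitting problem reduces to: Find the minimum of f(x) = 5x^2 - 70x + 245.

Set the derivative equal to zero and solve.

f(x) = 5x^2 - 70x + 245
f'(x) = 10x + (-70) = 0
x = 70/10 = 7
f(7) = 0
Since f''(x) = 10 > 0, this is a minimum.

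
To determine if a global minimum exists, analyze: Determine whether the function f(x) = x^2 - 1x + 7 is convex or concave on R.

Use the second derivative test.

f(x) = x^2 - 1x + 7
f'(x) = 2x - 1
f''(x) = 2
Since f''(x) = 2 > 0 for all x, f is convex on R.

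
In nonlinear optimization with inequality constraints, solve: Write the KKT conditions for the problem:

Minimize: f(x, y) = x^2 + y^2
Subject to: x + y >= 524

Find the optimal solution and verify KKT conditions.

KKT conditions for min x^2 + y^2 s.t. x + y >= 524:
Stationarity: 2x = mu, 2y = mu
So x = y = mu/2.
Complementary slackness: mu*(x + y - 524) = 0
Primal feasibility: x + y >= 524; dual feasibility: mu >= 0
If mu = 0 then x = y = 0, but 0 + 0 < 524 is infeasible, so the constraint is active.
Constraint active: x + y = 2*(mu/2) = 524 => mu = 524
x = y = 262, f = 137288
Verify: stationarity 2*262 = 524 = mu; primal 262 + 262 = 524 >= 524; dual mu = 524 >= 0; complementary slackness 524*(524 - 524) = 0. All KKT conditions hold.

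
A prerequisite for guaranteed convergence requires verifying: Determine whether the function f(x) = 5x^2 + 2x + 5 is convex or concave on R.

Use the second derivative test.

f(x) = 5x^2 + 2x + 5
f'(x) = 10x + 2
f''(x) = 10
Since f''(x) = 10 > 0 for all x, f is convex on R.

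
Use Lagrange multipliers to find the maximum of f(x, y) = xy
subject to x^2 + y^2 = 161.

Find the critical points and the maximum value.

Lagrange conditions: y = 2*lambda*x and x = 2*lambda*y
If x = 0 then y = 0, violating the constraint, so x, y != 0.
Dividing: y/x = x/y => x^2 = y^2 => y = x or y = -x
Constraint: 2x^2 = 161 => x^2 = 161/2 => x = +/-sqrt(161/2)
Critical points: (sqrt(161/2), sqrt(161/2)), (-sqrt(161/2), -sqrt(161/2)), (sqrt(161/2), -sqrt(161/2)), (-sqrt(161/2), sqrt(161/2))
  y = x:  xy = x^2 = 161/2  at (sqrt(161/2), sqrt(161/2)) and (-sqrt(161/2), -sqrt(161/2))
  y = -x: xy = -x^2 = -161/2 at (sqrt(161/2), -sqrt(161/2)) and (-sqrt(161/2), sqrt(161/2))
Maximum xy = 161/2 at (sqrt(161/2), sqrt(161/2)) and (-sqrt(161/2), -sqrt(161/2))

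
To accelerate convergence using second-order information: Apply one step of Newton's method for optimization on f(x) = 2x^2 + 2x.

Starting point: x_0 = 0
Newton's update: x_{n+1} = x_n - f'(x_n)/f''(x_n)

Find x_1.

f(x) = 2x^2 + 2x
f'(x) = 4x + (2), f''(x) = 4
Newton step: x_1 = x_0 - f'(x_0)/f''(x_0)
f'(0) = 2
x_1 = 0 - 2/4 = -1/2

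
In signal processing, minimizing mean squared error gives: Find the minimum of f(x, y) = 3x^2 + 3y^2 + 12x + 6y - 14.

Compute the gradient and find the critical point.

f(x,y) = 3x^2 + 3y^2 + 12x + 6y - 14
df/dx = 6x + (12) = 0  =>  x = -2
df/dy = 6y + (6) = 0  =>  y = -1
f(-2, -1) = 3*(-2)^2 + 3*(-1)^2 + 12*(-2) + 6*(-1) + -14 = -29
Hessian is diagonal with entries 6, 6 > 0, so this is a minimum.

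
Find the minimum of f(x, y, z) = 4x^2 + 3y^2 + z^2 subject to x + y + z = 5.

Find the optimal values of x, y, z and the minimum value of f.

Using Lagrange multipliers on f = 4x^2 + 3y^2 + z^2 with constraint x + y + z = 5:
Conditions: 2*4*x = lambda, 2*3*y = lambda, 2*1*z = lambda
So x = lambda/8, y = lambda/6, z = lambda/2
Substituting into constraint: lambda * (19/24) = 5
lambda = 120/19
x = 15/19, y = 20/19, z = 60/19
Minimum value = 300/19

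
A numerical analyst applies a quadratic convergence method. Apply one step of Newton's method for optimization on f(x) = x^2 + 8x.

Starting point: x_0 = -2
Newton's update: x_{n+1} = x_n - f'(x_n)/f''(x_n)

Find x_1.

f(x) = x^2 + 8x
f'(x) = 2x + (8), f''(x) = 2
Newton step: x_1 = x_0 - f'(x_0)/f''(x_0)
f'(-2) = 4
x_1 = -2 - 4/2 = -4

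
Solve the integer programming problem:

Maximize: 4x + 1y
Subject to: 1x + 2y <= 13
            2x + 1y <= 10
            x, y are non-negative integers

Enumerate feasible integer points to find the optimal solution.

Constraint 1: 1x + 2y <= 13
Constraint 2: 2x + 1y <= 10
Feasible x range (need y >= 0): 0 <= x <= min(13/1, 10/2) => x in {0, ..., 5}.
Enumerate feasible integer points row by row (the coefficient of y is 1 > 0, so for each x the largest feasible y gives the best value):
  x = 0: y <= min((13 - 1*0)/2, (10 - 2*0)/1) => y in {0, ..., 6}; best 4*0 + 1*6 = 6
  x = 1: y <= min((13 - 1*1)/2, (10 - 2*1)/1) => y in {0, ..., 6}; best 4*1 + 1*6 = 10
  x = 2: y <= min((13 - 1*2)/2, (10 - 2*2)/1) => y in {0, ..., 5}; best 4*2 + 1*5 = 13
  x = 3: y <= min((13 - 1*3)/2, (10 - 2*3)/1) => y in {0, ..., 4}; best 4*3 + 1*4 = 16
  x = 4: y <= min((13 - 1*4)/2, (10 - 2*4)/1) => y in {0, ..., 2}; best 4*4 + 1*2 = 18
  x = 5: y <= min((13 - 1*5)/2, (10 - 2*5)/1) => y in {0}; best 4*5 + 1*0 = 20
The maximum 4x + 1y = 20 is achieved at x = 5, y = 0.
Check: 1*5 + 2*0 = 5 <= 13 and 2*5 + 1*0 = 10 <= 10.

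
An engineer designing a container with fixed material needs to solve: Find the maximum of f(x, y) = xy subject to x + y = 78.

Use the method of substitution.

Substitute y = 78 - x into f(x,y) = xy:
g(x) = x(78 - x) = 78x - x^2
g'(x) = 78 - 2x = 0  =>  x = 39
y = 78 - 39 = 39
Maximum value = 39 * 39 = 1521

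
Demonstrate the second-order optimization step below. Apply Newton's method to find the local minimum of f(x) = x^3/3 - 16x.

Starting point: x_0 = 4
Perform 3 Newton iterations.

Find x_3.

f(x) = x^3/3 - 16x
f'(x) = x^2 - 16, f''(x) = 2x
Newton update: x_{n+1} = x_n - (x_n^2 - 16)/(2*x_n)
Step 1: x_0 = 4, f'=0, f''=8, x_1 = 4
Step 2: x_1 = 4, f'=0, f''=8, x_2 = 4
Step 3: x_2 = 4, f'=0, f''=8, x_3 = 4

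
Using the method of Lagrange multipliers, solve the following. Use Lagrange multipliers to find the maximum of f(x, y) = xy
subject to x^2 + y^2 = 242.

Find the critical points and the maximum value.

Lagrange conditions: y = 2*lambda*x and x = 2*lambda*y
If x = 0 then y = 0, violating the constraint, so x, y != 0.
Dividing: y/x = x/y => x^2 = y^2 => y = x or y = -x
Constraint: 2x^2 = 242 => x^2 = 121 => x = +/-11
Critical points: (11, 11), (-11, -11), (11, -11), (-11, 11)
  y = x:  xy = x^2 = 121  at (11, 11) and (-11, -11)
  y = -x: xy = -x^2 = -121 at (11, -11) and (-11, 11)
Maximum xy = 121 at (11, 11) and (-11, -11)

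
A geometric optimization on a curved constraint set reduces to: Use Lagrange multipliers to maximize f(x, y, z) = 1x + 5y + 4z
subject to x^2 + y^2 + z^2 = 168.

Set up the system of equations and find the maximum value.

Lagrange conditions: 1 = 2*lambda*x, 5 = 2*lambda*y, 4 = 2*lambda*z
So x:1 = y:5 = z:4, i.e. x = 1t, y = 5t, z = 4t
Constraint: t^2*(1^2 + 5^2 + 4^2) = 168
  t^2 * 42 = 168  =>  t = sqrt(4)
Maximum = 1*1t + 5*5t + 4*4t = 42*sqrt(4) = 84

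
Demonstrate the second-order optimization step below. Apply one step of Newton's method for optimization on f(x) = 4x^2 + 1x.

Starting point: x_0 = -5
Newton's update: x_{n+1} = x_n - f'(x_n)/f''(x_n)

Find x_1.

f(x) = 4x^2 + 1x
f'(x) = 8x + (1), f''(x) = 8
Newton step: x_1 = x_0 - f'(x_0)/f''(x_0)
f'(-5) = -39
x_1 = -5 - -39/8 = -1/8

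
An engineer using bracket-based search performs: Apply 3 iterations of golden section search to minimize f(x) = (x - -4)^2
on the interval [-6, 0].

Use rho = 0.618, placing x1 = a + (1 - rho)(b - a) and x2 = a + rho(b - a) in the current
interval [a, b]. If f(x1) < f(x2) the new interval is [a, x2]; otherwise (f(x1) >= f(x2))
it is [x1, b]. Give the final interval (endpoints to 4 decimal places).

Golden section search for min of f(x) = (x - -4)^2 on [-6, 0].
Each step: x1 = a + (1 - rho)(b - a), x2 = a + rho(b - a); if f(x1) < f(x2) keep [a, x2], otherwise keep [x1, b].
Step 1: [-6.0000, 0.0000], x1=-3.7080 (f=0.0853), x2=-2.2920 (f=2.9173); f(x1) < f(x2) => keep [-6.0000, -2.2920]
Step 2: [-6.0000, -2.2920], x1=-4.5835 (f=0.3405), x2=-3.7085 (f=0.0850); f(x1) > f(x2) => keep [-4.5835, -2.2920]
Step 3: [-4.5835, -2.2920], x1=-3.7082 (f=0.0852), x2=-3.1674 (f=0.6933); f(x1) < f(x2) => keep [-4.5835, -3.1674]
Final interval: [-4.5835, -3.1674]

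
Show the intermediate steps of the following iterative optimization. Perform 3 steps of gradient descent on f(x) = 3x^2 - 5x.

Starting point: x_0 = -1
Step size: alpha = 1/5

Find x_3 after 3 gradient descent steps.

f(x) = 3x^2 - 5x, f'(x) = 6x + (-5)
Step 1: f'(-1) = -11, x_1 = -1 - 1/5 * -11 = 6/5
Step 2: f'(6/5) = 11/5, x_2 = 6/5 - 1/5 * 11/5 = 19/25
Step 3: f'(19/25) = -11/25, x_3 = 19/25 - 1/5 * -11/25 = 106/125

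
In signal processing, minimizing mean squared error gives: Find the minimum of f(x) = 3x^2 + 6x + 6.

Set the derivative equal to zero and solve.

f(x) = 3x^2 + 6x + 6
f'(x) = 6x + (6) = 0
x = -6/6 = -1
f(-1) = 3
Since f''(x) = 6 > 0, this is a minimum.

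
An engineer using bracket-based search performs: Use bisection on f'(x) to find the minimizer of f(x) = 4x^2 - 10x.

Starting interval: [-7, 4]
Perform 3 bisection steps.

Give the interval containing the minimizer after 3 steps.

Finding critical point of f(x) = 4x^2 - 10x using bisection on f'(x) = 8x + -10.
f'(x) = 0 when x = 5/4.
Starting interval: [-7, 4]
Step 1: mid = -3/2, f'(mid) = -22, new interval = [-3/2, 4]
Step 2: mid = 5/4, f'(mid) = 0, new interval = [5/4, 5/4]
Step 3: mid = 5/4, f'(mid) = 0, new interval = [5/4, 5/4]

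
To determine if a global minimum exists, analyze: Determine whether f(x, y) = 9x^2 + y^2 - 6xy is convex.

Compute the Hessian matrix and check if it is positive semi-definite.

f(x,y) = 9x^2 + y^2 - 6xy
Hessian H = [[18, -6], [-6, 2]]
trace(H) = 20, det(H) = 0
Eigenvalues: (20 +/- sqrt(400)) / 2 = 20, 0
Since both eigenvalues >= 0, f is convex.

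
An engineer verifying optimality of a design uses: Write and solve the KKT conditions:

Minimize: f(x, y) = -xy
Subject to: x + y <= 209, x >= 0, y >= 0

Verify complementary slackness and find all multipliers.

Problem: min -xy s.t. x + y <= 209 (multiplier lambda), x >= 0 (mu_x), y >= 0 (mu_y)
KKT stationarity: -y + lambda - mu_x = 0, -x + lambda - mu_y = 0, with lambda, mu_x, mu_y >= 0
Complementary slackness: lambda*(x + y - 209) = 0, mu_x*x = 0, mu_y*y = 0
If lambda = 0: y = -mu_x <= 0 and x = -mu_y <= 0 force x = y = 0 with f = 0; but x = y = 209/2 is feasible with f = -43681/4 < 0, so this is not the minimum. Hence lambda > 0 and x + y = 209.
Try x > 0, y > 0 (so mu_x = mu_y = 0): y = lambda, x = lambda => x = y = lambda
x + y = 209 => 2*lambda = 209 => lambda = 209/2
x* = y* = 209/2 > 0, consistent with mu_x = mu_y = 0.
(Any feasible point with x = 0 or y = 0 has f = 0 > -43681/4, so the minimum is not on those boundaries.)
min(-xy) = -43681/4 (i.e. max xy = 43681/4)
Multipliers: lambda = 209/2, mu_x = 0, mu_y = 0
Complementary slackness: lambda*(x + y - 209) = 209/2*(209/2 + 209/2 - 209) = 0, mu_x*x = 0*209/2 = 0, mu_y*y = 0*209/2 = 0. Satisfied.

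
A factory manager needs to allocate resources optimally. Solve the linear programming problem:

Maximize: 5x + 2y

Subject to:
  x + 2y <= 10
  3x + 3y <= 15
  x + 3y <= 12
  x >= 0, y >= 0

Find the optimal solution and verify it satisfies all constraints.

Feasible vertices: (0, 0), (0, 4), (3/2, 7/2), (5, 0)
Objective 5x + 2y at each vertex:
  (0, 0): 0
  (0, 4): 8
  (3/2, 7/2): 29/2
  (5, 0): 25
Maximum is 25 at (5, 0).
Verify constraints at (x, y) = (5, 0):
  1*5 + 2*0 = 5 <= 10
  3*5 + 3*0 = 15 <= 15 (active)
  1*5 + 3*0 = 5 <= 12
  x = 5 >= 0, y = 0 >= 0. All constraints satisfied.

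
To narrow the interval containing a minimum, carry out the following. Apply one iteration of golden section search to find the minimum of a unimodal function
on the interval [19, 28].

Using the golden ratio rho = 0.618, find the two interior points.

Golden section search on [19, 28].
Golden ratio rho = 0.618 (approx).
Interior points:
  x_1 = 19 + (1-0.618)*9 = 22.4380
  x_2 = 19 + 0.618*9 = 24.5620
Compare f(x_1) and f(x_2) to determine which subinterval to keep.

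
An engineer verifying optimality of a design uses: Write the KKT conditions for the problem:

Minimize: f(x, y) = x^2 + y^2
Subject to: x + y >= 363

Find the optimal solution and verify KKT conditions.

KKT conditions for min x^2 + y^2 s.t. x + y >= 363:
Stationarity: 2x = mu, 2y = mu
So x = y = mu/2.
Complementary slackness: mu*(x + y - 363) = 0
Primal feasibility: x + y >= 363; dual feasibility: mu >= 0
If mu = 0 then x = y = 0, but 0 + 0 < 363 is infeasible, so the constraint is active.
Constraint active: x + y = 2*(mu/2) = 363 => mu = 363
x = y = 363/2, f = 131769/2
Verify: stationarity 2*(363/2) = 363 = mu; primal 363/2 + 363/2 = 363 >= 363; dual mu = 363 >= 0; complementary slackness 363*(363 - 363) = 0. All KKT conditions hold.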